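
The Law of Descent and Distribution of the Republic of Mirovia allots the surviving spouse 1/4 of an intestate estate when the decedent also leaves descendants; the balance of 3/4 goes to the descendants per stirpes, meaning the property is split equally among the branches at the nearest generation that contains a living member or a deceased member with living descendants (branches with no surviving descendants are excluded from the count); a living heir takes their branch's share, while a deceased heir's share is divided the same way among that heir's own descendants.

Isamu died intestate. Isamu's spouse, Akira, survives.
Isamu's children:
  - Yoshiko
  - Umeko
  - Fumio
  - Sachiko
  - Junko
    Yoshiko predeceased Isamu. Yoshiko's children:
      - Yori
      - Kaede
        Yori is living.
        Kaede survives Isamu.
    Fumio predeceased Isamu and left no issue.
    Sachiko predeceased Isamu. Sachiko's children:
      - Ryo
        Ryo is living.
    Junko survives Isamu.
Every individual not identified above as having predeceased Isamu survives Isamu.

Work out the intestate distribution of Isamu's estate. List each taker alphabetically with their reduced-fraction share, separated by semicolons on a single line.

Akira 1/4; Junko 3/16; Kaede 3/32; Ryo 3/16; Umeko 3/16; Yori 3/32

Akira, as surviving spouse, takes 1/4.
The remaining 3/4 passes to Isamu's descendants per stirpes.
Fumio left no surviving issue, so that branch lapses and is disregarded.
The 3/4 is divided into 4 equal shares of 3/16 among Yoshiko, Umeko, Sachiko, Junko.
Yoshiko predeceased; the 3/16 allotted to Yoshiko's branch passes to Yoshiko's issue by representation.
The 3/16 is divided into 2 equal shares of 3/32 among Yori, Kaede.
Yori is living and takes 3/32.
Kaede is living and takes 3/32.
Umeko is living and takes 3/16.
Sachiko predeceased; the 3/16 allotted to Sachiko's branch passes to Sachiko's issue by representation.
Ryo is the sole taker at this level and receives the full 3/16.
Junko is living and takes 3/16.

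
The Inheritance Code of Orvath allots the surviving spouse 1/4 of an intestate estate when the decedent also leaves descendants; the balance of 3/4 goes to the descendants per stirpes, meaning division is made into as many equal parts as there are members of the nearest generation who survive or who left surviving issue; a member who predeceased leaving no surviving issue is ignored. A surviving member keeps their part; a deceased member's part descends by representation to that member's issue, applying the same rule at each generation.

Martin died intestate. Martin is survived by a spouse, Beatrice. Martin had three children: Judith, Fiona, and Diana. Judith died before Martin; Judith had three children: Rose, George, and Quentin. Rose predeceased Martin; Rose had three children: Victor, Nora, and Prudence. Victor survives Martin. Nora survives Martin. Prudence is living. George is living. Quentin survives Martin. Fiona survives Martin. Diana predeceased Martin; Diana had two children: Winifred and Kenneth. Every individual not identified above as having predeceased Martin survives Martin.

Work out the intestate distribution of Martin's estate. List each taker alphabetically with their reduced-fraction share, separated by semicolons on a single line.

Beatrice, as surviving spouse, takes 1/4.
The remaining 3/4 passes to Martin's descendants per stirpes.
The 3/4 is divided into 3 equal shares of 1/4 among Judith, Fiona, Diana.
Judith predeceased; the 1/4 allotted to Judith's branch passes to Judith's issue by representation.
The 1/4 is divided into 3 equal shares of 1/12 among Rose, George, Quentin.
Rose predeceased; the 1/12 allotted to Rose's branch passes to Rose's issue by representation.
The 1/12 is divided into 3 equal shares of 1/36 among Victor, Nora, Prudence.
Victor is living and takes 1/36.
Nora is living and takes 1/36.
Prudence is living and takes 1/36.
George is living and takes 1/12.
Quentin is living and takes 1/12.
Fiona is living and takes 1/4.
Diana predeceased; the 1/4 allotted to Diana's branch passes to Diana's issue by representation.
The 1/4 is divided into 2 equal shares of 1/8 among Winifred, Kenneth.
Winifred is living and takes 1/8.
Kenneth is living and takes 1/8.

Beatrice 1/4; Fiona 1/4; George 1/12; Kenneth 1/8; Nora 1/36; Prudence 1/36; Quentin 1/12; Victor 1/36; Winifred 1/8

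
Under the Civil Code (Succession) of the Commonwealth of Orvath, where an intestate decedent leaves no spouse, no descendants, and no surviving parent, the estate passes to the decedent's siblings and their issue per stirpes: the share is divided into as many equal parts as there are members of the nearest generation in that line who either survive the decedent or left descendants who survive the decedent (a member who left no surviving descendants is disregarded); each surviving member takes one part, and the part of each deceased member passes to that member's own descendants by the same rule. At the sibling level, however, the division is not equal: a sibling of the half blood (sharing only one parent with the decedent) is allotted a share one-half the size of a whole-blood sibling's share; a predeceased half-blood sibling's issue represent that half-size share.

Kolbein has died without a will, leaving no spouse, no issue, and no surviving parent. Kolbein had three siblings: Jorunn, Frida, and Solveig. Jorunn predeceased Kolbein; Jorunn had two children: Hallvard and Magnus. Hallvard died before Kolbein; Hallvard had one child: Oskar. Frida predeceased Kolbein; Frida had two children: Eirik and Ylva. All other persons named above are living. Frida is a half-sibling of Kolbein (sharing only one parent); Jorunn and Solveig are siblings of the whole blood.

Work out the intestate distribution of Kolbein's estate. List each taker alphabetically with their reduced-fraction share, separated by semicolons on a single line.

No spouse, descendants, or parent survives, so the estate passes to Kolbein's siblings per stirpes.
Half-blood siblings count for one-half the weight of whole-blood siblings at the initial division.
Dividing 1 in proportion to weights (total weight 5/2): Jorunn (weight 1) → 2/5; Frida (weight 1/2) → 1/5; Solveig (weight 1) → 2/5.
Jorunn predeceased; the 2/5 allotted to Jorunn's branch passes to Jorunn's issue by representation.
The 2/5 is divided into 2 equal shares of 1/5 among Hallvard, Magnus.
Hallvard predeceased; the 1/5 allotted to Hallvard's branch passes to Hallvard's issue by representation.
Oskar is the sole taker at this level and receives the full 1/5.
Magnus is living and takes 1/5.
Frida predeceased; the 1/5 allotted to Frida's branch passes to Frida's issue by representation.
The 1/5 is divided into 2 equal shares of 1/10 among Eirik, Ylva.
Eirik is living and takes 1/10.
Ylva is living and takes 1/10.
Solveig is living and takes 2/5.

Eirik 1/10; Magnus 1/5; Oskar 1/5; Solveig 2/5; Ylva 1/10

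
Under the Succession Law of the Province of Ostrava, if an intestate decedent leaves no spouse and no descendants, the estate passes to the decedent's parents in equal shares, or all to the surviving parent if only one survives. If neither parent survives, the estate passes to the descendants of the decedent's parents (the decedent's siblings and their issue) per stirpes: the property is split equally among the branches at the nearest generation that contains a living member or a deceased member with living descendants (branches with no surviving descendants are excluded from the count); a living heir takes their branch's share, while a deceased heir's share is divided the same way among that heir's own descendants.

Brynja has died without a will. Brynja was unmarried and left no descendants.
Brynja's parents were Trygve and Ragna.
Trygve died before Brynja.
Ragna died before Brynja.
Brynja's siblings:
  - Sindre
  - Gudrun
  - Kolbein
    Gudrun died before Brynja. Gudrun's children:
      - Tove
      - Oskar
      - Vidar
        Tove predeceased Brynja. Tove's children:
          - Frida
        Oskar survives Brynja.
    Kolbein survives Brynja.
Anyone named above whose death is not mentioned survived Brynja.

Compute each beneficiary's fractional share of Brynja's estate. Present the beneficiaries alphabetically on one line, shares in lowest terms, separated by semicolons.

Neither parent survives and there are no descendants, so the estate passes to Brynja's siblings and their issue per stirpes.
The estate is divided into 3 equal shares of 1/3 among Sindre, Gudrun, Kolbein.
Sindre is living and takes 1/3.
Gudrun predeceased; the 1/3 allotted to Gudrun's branch passes to Gudrun's issue by representation.
The 1/3 is divided into 3 equal shares of 1/9 among Tove, Oskar, Vidar.
Tove predeceased; the 1/9 allotted to Tove's branch passes to Tove's issue by representation.
Frida is the sole taker at this level and receives the full 1/9.
Oskar is living and takes 1/9.
Vidar is living and takes 1/9.
Kolbein is living and takes 1/3.

Frida 1/9; Kolbein 1/3; Oskar 1/9; Sindre 1/3; Vidar 1/9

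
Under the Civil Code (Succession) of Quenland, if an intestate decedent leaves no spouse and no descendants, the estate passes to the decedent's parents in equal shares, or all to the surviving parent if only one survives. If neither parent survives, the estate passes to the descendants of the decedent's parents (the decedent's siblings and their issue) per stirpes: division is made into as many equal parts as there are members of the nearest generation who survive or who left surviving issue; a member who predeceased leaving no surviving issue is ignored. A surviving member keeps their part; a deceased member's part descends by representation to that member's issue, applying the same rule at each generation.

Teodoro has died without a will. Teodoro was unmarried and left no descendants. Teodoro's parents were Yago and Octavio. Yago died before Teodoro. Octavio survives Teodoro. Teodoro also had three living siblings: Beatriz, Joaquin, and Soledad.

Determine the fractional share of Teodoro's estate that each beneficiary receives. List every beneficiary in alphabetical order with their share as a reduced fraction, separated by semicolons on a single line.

Only one parent, Octavio, survives, so Octavio takes the entire estate. The siblings take nothing because a surviving parent has priority.

Octavio 1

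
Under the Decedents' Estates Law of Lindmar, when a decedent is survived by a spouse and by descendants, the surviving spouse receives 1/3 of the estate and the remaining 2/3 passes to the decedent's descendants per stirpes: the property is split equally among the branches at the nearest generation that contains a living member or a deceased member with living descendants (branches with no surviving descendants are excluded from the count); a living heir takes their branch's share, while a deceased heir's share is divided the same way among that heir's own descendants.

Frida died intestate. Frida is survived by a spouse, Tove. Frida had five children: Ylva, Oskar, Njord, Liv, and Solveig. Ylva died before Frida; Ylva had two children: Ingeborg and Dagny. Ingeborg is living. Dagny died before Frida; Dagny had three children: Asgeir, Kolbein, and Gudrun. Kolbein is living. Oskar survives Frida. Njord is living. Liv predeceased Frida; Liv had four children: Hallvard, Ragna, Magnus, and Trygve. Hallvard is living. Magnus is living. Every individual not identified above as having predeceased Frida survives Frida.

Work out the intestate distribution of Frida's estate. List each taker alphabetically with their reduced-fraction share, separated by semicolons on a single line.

Asgeir 1/45; Gudrun 1/45; Hallvard 1/30; Ingeborg 1/15; Kolbein 1/45; Magnus 1/30; Njord 2/15; Oskar 2/15; Ragna 1/30; Solveig 2/15; Tove 1/3; Trygve 1/30

Tove, as surviving spouse, takes 1/3.
The remaining 2/3 passes to Frida's descendants per stirpes.
The 2/3 is divided into 5 equal shares of 2/15 among Ylva, Oskar, Njord, Liv, Solveig.
Ylva predeceased; the 2/15 allotted to Ylva's branch passes to Ylva's issue by representation.
The 2/15 is divided into 2 equal shares of 1/15 among Ingeborg, Dagny.
Ingeborg is living and takes 1/15.
Dagny predeceased; the 1/15 allotted to Dagny's branch passes to Dagny's issue by representation.
The 1/15 is divided into 3 equal shares of 1/45 among Asgeir, Kolbein, Gudrun.
Asgeir is living and takes 1/45.
Kolbein is living and takes 1/45.
Gudrun is living and takes 1/45.
Oskar is living and takes 2/15.
Njord is living and takes 2/15.
Liv predeceased; the 2/15 allotted to Liv's branch passes to Liv's issue by representation.
The 2/15 is divided into 4 equal shares of 1/30 among Hallvard, Ragna, Magnus, Trygve.
Hallvard is living and takes 1/30.
Ragna is living and takes 1/30.
Magnus is living and takes 1/30.
Trygve is living and takes 1/30.
Solveig is living and takes 2/15.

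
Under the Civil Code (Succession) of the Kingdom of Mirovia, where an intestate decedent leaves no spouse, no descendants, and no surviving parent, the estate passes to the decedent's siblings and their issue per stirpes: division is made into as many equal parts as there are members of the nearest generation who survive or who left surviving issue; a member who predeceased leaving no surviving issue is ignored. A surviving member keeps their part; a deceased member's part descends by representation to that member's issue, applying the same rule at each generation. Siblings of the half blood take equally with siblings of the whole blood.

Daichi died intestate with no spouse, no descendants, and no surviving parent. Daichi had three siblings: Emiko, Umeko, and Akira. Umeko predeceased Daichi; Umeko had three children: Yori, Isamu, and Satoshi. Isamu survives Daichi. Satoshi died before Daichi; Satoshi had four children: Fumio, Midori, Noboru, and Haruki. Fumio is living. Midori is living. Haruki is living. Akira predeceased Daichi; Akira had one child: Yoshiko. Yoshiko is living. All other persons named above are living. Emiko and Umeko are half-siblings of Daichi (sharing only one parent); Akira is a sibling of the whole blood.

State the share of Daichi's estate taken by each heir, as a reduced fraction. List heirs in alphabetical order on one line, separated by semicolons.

Emiko 1/3; Fumio 1/36; Haruki 1/36; Isamu 1/9; Midori 1/36; Noboru 1/36; Yori 1/9; Yoshiko 1/3

No spouse, descendants, or parent survives, so the estate passes to Daichi's siblings per stirpes.
Half-blood and whole-blood siblings take equally under the stated rule.
The estate is divided into 3 equal shares of 1/3 among Emiko, Umeko, Akira.
Emiko is living and takes 1/3.
Umeko predeceased; the 1/3 allotted to Umeko's branch passes to Umeko's issue by representation.
The 1/3 is divided into 3 equal shares of 1/9 among Yori, Isamu, Satoshi.
Yori is living and takes 1/9.
Isamu is living and takes 1/9.
Satoshi predeceased; the 1/9 allotted to Satoshi's branch passes to Satoshi's issue by representation.
The 1/9 is divided into 4 equal shares of 1/36 among Fumio, Midori, Noboru, Haruki.
Fumio is living and takes 1/36.
Midori is living and takes 1/36.
Noboru is living and takes 1/36.
Haruki is living and takes 1/36.
Akira predeceased; the 1/3 allotted to Akira's branch passes to Akira's issue by representation.
Yoshiko is the sole taker at this level and receives the full 1/3.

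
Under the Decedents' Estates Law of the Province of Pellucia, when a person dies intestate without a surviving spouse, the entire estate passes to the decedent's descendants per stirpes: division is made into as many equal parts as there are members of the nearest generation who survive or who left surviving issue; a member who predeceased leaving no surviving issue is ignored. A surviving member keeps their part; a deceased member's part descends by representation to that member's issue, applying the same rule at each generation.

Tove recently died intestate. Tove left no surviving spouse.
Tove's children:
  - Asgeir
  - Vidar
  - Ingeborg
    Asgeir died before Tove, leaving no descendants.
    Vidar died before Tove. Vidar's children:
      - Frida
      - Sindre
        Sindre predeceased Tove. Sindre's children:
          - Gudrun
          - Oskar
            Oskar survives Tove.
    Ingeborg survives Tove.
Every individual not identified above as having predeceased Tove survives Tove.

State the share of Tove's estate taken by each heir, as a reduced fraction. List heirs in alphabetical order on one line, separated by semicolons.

Frida 1/4; Gudrun 1/8; Ingeborg 1/2; Oskar 1/8

There is no surviving spouse, so the entire estate passes to Tove's descendants per stirpes.
Asgeir left no surviving issue, so that branch lapses and is disregarded.
The estate is divided into 2 equal shares of 1/2 among Vidar, Ingeborg.
Vidar predeceased; the 1/2 allotted to Vidar's branch passes to Vidar's issue by representation.
The 1/2 is divided into 2 equal shares of 1/4 among Frida, Sindre.
Frida is living and takes 1/4.
Sindre predeceased; the 1/4 allotted to Sindre's branch passes to Sindre's issue by representation.
The 1/4 is divided into 2 equal shares of 1/8 among Gudrun, Oskar.
Gudrun is living and takes 1/8.
Oskar is living and takes 1/8.
Ingeborg is living and takes 1/2.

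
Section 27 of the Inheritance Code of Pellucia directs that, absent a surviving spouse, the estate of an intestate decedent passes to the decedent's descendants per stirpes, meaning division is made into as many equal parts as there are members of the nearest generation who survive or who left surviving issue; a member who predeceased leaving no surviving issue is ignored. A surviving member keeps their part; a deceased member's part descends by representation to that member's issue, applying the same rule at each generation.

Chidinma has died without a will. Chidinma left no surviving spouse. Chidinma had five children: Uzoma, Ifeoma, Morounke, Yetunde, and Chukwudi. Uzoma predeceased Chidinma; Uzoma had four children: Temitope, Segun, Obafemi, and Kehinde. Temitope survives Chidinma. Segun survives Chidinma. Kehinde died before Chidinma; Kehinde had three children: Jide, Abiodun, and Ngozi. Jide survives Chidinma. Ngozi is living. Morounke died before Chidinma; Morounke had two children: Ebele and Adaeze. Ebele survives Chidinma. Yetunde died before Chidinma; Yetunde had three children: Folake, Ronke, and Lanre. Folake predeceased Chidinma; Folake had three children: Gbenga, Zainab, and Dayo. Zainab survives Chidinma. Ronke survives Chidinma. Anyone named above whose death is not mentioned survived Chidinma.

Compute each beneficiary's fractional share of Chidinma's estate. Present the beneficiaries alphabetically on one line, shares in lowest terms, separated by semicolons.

Abiodun 1/60; Adaeze 1/10; Chukwudi 1/5; Dayo 1/45; Ebele 1/10; Gbenga 1/45; Ifeoma 1/5; Jide 1/60; Lanre 1/15; Ngozi 1/60; Obafemi 1/20; Ronke 1/15; Segun 1/20; Temitope 1/20; Zainab 1/45

There is no surviving spouse, so the entire estate passes to Chidinma's descendants per stirpes.
The estate is divided into 5 equal shares of 1/5 among Uzoma, Ifeoma, Morounke, Yetunde, Chukwudi.
Uzoma predeceased; the 1/5 allotted to Uzoma's branch passes to Uzoma's issue by representation.
The 1/5 is divided into 4 equal shares of 1/20 among Temitope, Segun, Obafemi, Kehinde.
Temitope is living and takes 1/20.
Segun is living and takes 1/20.
Obafemi is living and takes 1/20.
Kehinde predeceased; the 1/20 allotted to Kehinde's branch passes to Kehinde's issue by representation.
The 1/20 is divided into 3 equal shares of 1/60 among Jide, Abiodun, Ngozi.
Jide is living and takes 1/60.
Abiodun is living and takes 1/60.
Ngozi is living and takes 1/60.
Ifeoma is living and takes 1/5.
Morounke predeceased; the 1/5 allotted to Morounke's branch passes to Morounke's issue by representation.
The 1/5 is divided into 2 equal shares of 1/10 among Ebele, Adaeze.
Ebele is living and takes 1/10.
Adaeze is living and takes 1/10.
Yetunde predeceased; the 1/5 allotted to Yetunde's branch passes to Yetunde's issue by representation.
The 1/5 is divided into 3 equal shares of 1/15 among Folake, Ronke, Lanre.
Folake predeceased; the 1/15 allotted to Folake's branch passes to Folake's issue by representation.
The 1/15 is divided into 3 equal shares of 1/45 among Gbenga, Zainab, Dayo.
Gbenga is living and takes 1/45.
Zainab is living and takes 1/45.
Dayo is living and takes 1/45.
Ronke is living and takes 1/15.
Lanre is living and takes 1/15.
Chukwudi is living and takes 1/5.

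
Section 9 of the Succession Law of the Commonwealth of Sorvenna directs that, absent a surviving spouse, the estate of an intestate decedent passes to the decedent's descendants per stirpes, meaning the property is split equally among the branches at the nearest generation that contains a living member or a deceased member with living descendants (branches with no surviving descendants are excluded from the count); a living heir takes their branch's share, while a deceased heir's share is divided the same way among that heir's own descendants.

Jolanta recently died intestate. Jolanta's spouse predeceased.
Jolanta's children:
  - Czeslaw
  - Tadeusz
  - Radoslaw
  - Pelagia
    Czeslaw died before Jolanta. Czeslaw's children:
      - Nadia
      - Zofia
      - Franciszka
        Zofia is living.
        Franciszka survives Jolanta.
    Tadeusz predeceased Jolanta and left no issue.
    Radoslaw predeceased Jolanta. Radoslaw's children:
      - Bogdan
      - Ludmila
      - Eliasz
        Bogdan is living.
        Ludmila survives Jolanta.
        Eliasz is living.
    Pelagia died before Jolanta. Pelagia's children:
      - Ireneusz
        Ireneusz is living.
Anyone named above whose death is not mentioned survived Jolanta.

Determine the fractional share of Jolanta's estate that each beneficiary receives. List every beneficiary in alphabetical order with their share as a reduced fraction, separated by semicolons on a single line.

There is no surviving spouse, so the entire estate passes to Jolanta's descendants per stirpes.
Tadeusz left no surviving issue, so that branch lapses and is disregarded.
The estate is divided into 3 equal shares of 1/3 among Czeslaw, Radoslaw, Pelagia.
Czeslaw predeceased; the 1/3 allotted to Czeslaw's branch passes to Czeslaw's issue by representation.
The 1/3 is divided into 3 equal shares of 1/9 among Nadia, Zofia, Franciszka.
Nadia is living and takes 1/9.
Zofia is living and takes 1/9.
Franciszka is living and takes 1/9.
Radoslaw predeceased; the 1/3 allotted to Radoslaw's branch passes to Radoslaw's issue by representation.
The 1/3 is divided into 3 equal shares of 1/9 among Bogdan, Ludmila, Eliasz.
Bogdan is living and takes 1/9.
Ludmila is living and takes 1/9.
Eliasz is living and takes 1/9.
Pelagia predeceased; the 1/3 allotted to Pelagia's branch passes to Pelagia's issue by representation.
Ireneusz is the sole taker at this level and receives the full 1/3.

Bogdan 1/9; Eliasz 1/9; Franciszka 1/9; Ireneusz 1/3; Ludmila 1/9; Nadia 1/9; Zofia 1/9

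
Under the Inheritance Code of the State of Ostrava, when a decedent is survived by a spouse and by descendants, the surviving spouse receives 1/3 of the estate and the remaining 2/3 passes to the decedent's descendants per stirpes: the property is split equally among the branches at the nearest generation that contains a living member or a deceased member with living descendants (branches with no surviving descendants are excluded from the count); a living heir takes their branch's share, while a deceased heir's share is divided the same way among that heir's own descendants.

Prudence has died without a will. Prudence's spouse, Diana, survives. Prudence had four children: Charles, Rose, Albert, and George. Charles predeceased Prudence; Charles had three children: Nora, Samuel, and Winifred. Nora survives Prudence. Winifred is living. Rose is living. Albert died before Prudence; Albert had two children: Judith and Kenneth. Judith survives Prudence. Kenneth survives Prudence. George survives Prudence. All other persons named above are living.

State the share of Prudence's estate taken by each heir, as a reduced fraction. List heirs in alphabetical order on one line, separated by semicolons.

Diana 1/3; George 1/6; Judith 1/12; Kenneth 1/12; Nora 1/18; Rose 1/6; Samuel 1/18; Winifred 1/18

Diana, as surviving spouse, takes 1/3.
The remaining 2/3 passes to Prudence's descendants per stirpes.
The 2/3 is divided into 4 equal shares of 1/6 among Charles, Rose, Albert, George.
Charles predeceased; the 1/6 allotted to Charles's branch passes to Charles's issue by representation.
The 1/6 is divided into 3 equal shares of 1/18 among Nora, Samuel, Winifred.
Nora is living and takes 1/18.
Samuel is living and takes 1/18.
Winifred is living and takes 1/18.
Rose is living and takes 1/6.
Albert predeceased; the 1/6 allotted to Albert's branch passes to Albert's issue by representation.
The 1/6 is divided into 2 equal shares of 1/12 among Judith, Kenneth.
Judith is living and takes 1/12.
Kenneth is living and takes 1/12.
George is living and takes 1/6.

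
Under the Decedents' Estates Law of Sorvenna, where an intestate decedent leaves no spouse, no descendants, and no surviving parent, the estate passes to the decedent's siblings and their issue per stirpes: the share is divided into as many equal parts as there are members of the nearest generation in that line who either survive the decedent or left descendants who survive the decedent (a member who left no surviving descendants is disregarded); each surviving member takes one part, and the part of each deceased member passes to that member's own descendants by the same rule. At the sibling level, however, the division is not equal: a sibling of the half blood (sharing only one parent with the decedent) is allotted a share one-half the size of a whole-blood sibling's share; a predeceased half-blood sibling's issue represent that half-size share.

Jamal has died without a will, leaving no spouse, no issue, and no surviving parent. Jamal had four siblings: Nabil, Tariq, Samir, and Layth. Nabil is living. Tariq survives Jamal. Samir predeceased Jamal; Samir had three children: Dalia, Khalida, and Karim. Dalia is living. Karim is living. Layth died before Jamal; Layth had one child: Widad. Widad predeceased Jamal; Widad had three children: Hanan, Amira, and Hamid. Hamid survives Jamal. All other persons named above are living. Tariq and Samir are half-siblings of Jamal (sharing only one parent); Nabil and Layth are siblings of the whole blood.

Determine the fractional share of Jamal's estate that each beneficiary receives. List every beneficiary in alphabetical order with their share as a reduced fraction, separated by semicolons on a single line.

No spouse, descendants, or parent survives, so the estate passes to Jamal's siblings per stirpes.
Half-blood siblings count for one-half the weight of whole-blood siblings at the initial division.
Dividing 1 in proportion to weights (total weight 3): Nabil (weight 1) → 1/3; Tariq (weight 1/2) → 1/6; Samir (weight 1/2) → 1/6; Layth (weight 1) → 1/3.
Nabil is living and takes 1/3.
Tariq is living and takes 1/6.
Samir predeceased; the 1/6 allotted to Samir's branch passes to Samir's issue by representation.
The 1/6 is divided into 3 equal shares of 1/18 among Dalia, Khalida, Karim.
Dalia is living and takes 1/18.
Khalida is living and takes 1/18.
Karim is living and takes 1/18.
Layth predeceased; the 1/3 allotted to Layth's branch passes to Layth's issue by representation.
Widad's line is the sole branch at this level, so the full 1/3 passes to Widad's issue by representation.
The 1/3 is divided into 3 equal shares of 1/9 among Hanan, Amira, Hamid.
Hanan is living and takes 1/9.
Amira is living and takes 1/9.
Hamid is living and takes 1/9.

Amira 1/9; Dalia 1/18; Hamid 1/9; Hanan 1/9; Karim 1/18; Khalida 1/18; Nabil 1/3; Tariq 1/6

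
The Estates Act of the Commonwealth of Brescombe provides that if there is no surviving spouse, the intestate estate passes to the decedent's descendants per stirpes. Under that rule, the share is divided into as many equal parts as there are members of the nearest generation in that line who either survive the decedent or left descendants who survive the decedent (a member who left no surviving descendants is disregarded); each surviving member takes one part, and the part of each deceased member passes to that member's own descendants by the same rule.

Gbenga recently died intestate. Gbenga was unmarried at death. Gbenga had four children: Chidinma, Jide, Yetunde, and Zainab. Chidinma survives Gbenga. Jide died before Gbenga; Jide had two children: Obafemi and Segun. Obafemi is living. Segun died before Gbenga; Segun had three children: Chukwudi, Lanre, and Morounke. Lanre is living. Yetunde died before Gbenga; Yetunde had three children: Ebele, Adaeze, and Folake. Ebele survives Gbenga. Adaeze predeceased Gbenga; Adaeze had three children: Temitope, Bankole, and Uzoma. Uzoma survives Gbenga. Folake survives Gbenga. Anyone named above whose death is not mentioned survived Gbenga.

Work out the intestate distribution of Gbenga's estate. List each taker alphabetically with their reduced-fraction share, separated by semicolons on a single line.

There is no surviving spouse, so the entire estate passes to Gbenga's descendants per stirpes.
The estate is divided into 4 equal shares of 1/4 among Chidinma, Jide, Yetunde, Zainab.
Chidinma is living and takes 1/4.
Jide predeceased; the 1/4 allotted to Jide's branch passes to Jide's issue by representation.
The 1/4 is divided into 2 equal shares of 1/8 among Obafemi, Segun.
Obafemi is living and takes 1/8.
Segun predeceased; the 1/8 allotted to Segun's branch passes to Segun's issue by representation.
The 1/8 is divided into 3 equal shares of 1/24 among Chukwudi, Lanre, Morounke.
Chukwudi is living and takes 1/24.
Lanre is living and takes 1/24.
Morounke is living and takes 1/24.
Yetunde predeceased; the 1/4 allotted to Yetunde's branch passes to Yetunde's issue by representation.
The 1/4 is divided into 3 equal shares of 1/12 among Ebele, Adaeze, Folake.
Ebele is living and takes 1/12.
Adaeze predeceased; the 1/12 allotted to Adaeze's branch passes to Adaeze's issue by representation.
The 1/12 is divided into 3 equal shares of 1/36 among Temitope, Bankole, Uzoma.
Temitope is living and takes 1/36.
Bankole is living and takes 1/36.
Uzoma is living and takes 1/36.
Folake is living and takes 1/12.
Zainab is living and takes 1/4.

Bankole 1/36; Chidinma 1/4; Chukwudi 1/24; Ebele 1/12; Folake 1/12; Lanre 1/24; Morounke 1/24; Obafemi 1/8; Temitope 1/36; Uzoma 1/36; Zainab 1/4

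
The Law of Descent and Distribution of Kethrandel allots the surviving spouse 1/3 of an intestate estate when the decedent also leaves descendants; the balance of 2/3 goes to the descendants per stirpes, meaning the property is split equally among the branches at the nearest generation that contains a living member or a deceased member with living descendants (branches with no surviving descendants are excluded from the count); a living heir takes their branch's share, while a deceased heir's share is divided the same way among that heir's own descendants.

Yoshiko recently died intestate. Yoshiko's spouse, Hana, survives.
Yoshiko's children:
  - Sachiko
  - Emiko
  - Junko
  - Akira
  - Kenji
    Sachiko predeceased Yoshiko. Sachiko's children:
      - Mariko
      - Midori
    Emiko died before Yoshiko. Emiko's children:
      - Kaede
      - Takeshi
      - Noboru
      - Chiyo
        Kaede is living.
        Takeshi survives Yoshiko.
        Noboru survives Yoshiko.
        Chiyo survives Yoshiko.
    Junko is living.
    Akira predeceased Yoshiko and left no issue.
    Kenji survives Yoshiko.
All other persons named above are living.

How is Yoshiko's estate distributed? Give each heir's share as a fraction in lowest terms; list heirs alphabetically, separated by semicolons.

Hana, as surviving spouse, takes 1/3.
The remaining 2/3 passes to Yoshiko's descendants per stirpes.
Akira left no surviving issue, so that branch lapses and is disregarded.
The 2/3 is divided into 4 equal shares of 1/6 among Sachiko, Emiko, Junko, Kenji.
Sachiko predeceased; the 1/6 allotted to Sachiko's branch passes to Sachiko's issue by representation.
The 1/6 is divided into 2 equal shares of 1/12 among Mariko, Midori.
Mariko is living and takes 1/12.
Midori is living and takes 1/12.
Emiko predeceased; the 1/6 allotted to Emiko's branch passes to Emiko's issue by representation.
The 1/6 is divided into 4 equal shares of 1/24 among Kaede, Takeshi, Noboru, Chiyo.
Kaede is living and takes 1/24.
Takeshi is living and takes 1/24.
Noboru is living and takes 1/24.
Chiyo is living and takes 1/24.
Junko is living and takes 1/6.
Kenji is living and takes 1/6.

Chiyo 1/24; Hana 1/3; Junko 1/6; Kaede 1/24; Kenji 1/6; Mariko 1/12; Midori 1/12; Noboru 1/24; Takeshi 1/24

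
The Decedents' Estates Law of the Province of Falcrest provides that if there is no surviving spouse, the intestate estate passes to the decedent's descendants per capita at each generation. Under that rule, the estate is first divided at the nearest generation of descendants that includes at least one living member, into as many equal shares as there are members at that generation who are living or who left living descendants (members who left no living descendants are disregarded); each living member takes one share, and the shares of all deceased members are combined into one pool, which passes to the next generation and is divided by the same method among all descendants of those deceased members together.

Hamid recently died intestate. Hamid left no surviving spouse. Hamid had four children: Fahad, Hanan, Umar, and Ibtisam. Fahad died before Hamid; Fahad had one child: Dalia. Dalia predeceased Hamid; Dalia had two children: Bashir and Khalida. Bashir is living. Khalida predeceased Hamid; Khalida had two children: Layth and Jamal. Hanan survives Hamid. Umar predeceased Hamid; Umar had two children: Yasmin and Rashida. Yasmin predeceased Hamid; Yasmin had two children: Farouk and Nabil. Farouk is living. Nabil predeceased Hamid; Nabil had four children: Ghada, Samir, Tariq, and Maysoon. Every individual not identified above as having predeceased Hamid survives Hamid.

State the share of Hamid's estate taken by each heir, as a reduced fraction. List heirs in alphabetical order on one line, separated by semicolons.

Bashir 1/12; Farouk 1/12; Ghada 1/36; Hanan 1/4; Ibtisam 1/4; Jamal 1/36; Layth 1/36; Maysoon 1/36; Rashida 1/6; Samir 1/36; Tariq 1/36

There is no surviving spouse, so the entire estate passes to Hamid's descendants per capita at each generation.
At generation 1 (Fahad, Hanan, Umar, Ibtisam) there are 4 shares of (1)/4 = 1/4 each.
Living: Hanan and Ibtisam — each takes 1/4.
Deceased: Fahad and Umar. Their combined 1/2 is pooled and carried to generation 2.
At generation 2 (Dalia, Yasmin, Rashida) there are 3 shares of (1/2)/3 = 1/6 each.
Living: Rashida — each takes 1/6.
Deceased: Dalia and Yasmin. Their combined 1/3 is pooled and carried to generation 3.
At generation 3 (Bashir, Khalida, Farouk, Nabil) there are 4 shares of (1/3)/4 = 1/12 each.
Living: Bashir and Farouk — each takes 1/12.
Deceased: Khalida and Nabil. Their combined 1/6 is pooled and carried to generation 4.
At generation 4 (Layth, Jamal, Ghada, Samir, Tariq, Maysoon) there are 6 shares of (1/6)/6 = 1/36 each.
Living: Layth, Jamal, Ghada, Samir, Tariq, and Maysoon — each takes 1/36.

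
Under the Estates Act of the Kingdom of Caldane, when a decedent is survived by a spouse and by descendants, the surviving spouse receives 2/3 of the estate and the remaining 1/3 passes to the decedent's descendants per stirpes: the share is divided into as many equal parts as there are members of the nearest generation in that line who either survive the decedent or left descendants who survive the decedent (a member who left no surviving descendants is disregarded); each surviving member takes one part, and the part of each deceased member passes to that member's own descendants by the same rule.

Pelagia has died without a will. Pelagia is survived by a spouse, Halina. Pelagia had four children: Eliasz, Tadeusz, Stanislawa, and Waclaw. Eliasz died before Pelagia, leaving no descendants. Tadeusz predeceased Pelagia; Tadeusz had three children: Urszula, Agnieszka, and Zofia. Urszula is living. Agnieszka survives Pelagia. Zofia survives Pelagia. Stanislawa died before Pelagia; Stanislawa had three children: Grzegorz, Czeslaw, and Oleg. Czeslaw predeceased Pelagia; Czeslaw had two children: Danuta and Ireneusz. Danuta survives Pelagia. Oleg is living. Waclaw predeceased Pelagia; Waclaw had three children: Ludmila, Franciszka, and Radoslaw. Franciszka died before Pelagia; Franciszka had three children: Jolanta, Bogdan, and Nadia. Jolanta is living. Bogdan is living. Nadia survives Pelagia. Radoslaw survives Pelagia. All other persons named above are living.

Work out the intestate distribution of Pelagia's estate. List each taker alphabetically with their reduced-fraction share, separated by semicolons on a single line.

Halina, as surviving spouse, takes 2/3.
The remaining 1/3 passes to Pelagia's descendants per stirpes.
Eliasz left no surviving issue, so that branch lapses and is disregarded.
The 1/3 is divided into 3 equal shares of 1/9 among Tadeusz, Stanislawa, Waclaw.
Tadeusz predeceased; the 1/9 allotted to Tadeusz's branch passes to Tadeusz's issue by representation.
The 1/9 is divided into 3 equal shares of 1/27 among Urszula, Agnieszka, Zofia.
Urszula is living and takes 1/27.
Agnieszka is living and takes 1/27.
Zofia is living and takes 1/27.
Stanislawa predeceased; the 1/9 allotted to Stanislawa's branch passes to Stanislawa's issue by representation.
The 1/9 is divided into 3 equal shares of 1/27 among Grzegorz, Czeslaw, Oleg.
Grzegorz is living and takes 1/27.
Czeslaw predeceased; the 1/27 allotted to Czeslaw's branch passes to Czeslaw's issue by representation.
The 1/27 is divided into 2 equal shares of 1/54 among Danuta, Ireneusz.
Danuta is living and takes 1/54.
Ireneusz is living and takes 1/54.
Oleg is living and takes 1/27.
Waclaw predeceased; the 1/9 allotted to Waclaw's branch passes to Waclaw's issue by representation.
The 1/9 is divided into 3 equal shares of 1/27 among Ludmila, Franciszka, Radoslaw.
Ludmila is living and takes 1/27.
Franciszka predeceased; the 1/27 allotted to Franciszka's branch passes to Franciszka's issue by representation.
The 1/27 is divided into 3 equal shares of 1/81 among Jolanta, Bogdan, Nadia.
Jolanta is living and takes 1/81.
Bogdan is living and takes 1/81.
Nadia is living and takes 1/81.
Radoslaw is living and takes 1/27.

Agnieszka 1/27; Bogdan 1/81; Danuta 1/54; Grzegorz 1/27; Halina 2/3; Ireneusz 1/54; Jolanta 1/81; Ludmila 1/27; Nadia 1/81; Oleg 1/27; Radoslaw 1/27; Urszula 1/27; Zofia 1/27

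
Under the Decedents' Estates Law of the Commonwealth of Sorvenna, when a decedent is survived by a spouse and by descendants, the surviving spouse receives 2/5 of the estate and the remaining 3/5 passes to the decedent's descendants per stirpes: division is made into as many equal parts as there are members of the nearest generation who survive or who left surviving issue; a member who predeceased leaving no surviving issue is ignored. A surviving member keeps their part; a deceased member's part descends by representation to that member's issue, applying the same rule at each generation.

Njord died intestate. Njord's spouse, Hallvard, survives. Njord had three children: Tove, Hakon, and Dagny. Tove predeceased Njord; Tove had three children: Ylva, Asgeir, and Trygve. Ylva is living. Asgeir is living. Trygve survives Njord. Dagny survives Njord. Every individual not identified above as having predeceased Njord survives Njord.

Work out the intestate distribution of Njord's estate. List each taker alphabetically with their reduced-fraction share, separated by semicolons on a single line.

Asgeir 1/15; Dagny 1/5; Hakon 1/5; Hallvard 2/5; Trygve 1/15; Ylva 1/15

Hallvard, as surviving spouse, takes 2/5.
The remaining 3/5 passes to Njord's descendants per stirpes.
The 3/5 is divided into 3 equal shares of 1/5 among Tove, Hakon, Dagny.
Tove predeceased; the 1/5 allotted to Tove's branch passes to Tove's issue by representation.
The 1/5 is divided into 3 equal shares of 1/15 among Ylva, Asgeir, Trygve.
Ylva is living and takes 1/15.
Asgeir is living and takes 1/15.
Trygve is living and takes 1/15.
Hakon is living and takes 1/5.
Dagny is living and takes 1/5.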